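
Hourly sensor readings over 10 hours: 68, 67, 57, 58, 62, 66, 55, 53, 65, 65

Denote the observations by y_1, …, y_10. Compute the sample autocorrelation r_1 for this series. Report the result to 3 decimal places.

Mean ȳ = (68 + 67 + 57 + 58 + 62 + 66 + 55 + 53 + 65 + 65)/10 = 61.6000
Numerator Σ_{t=1}^{9}(y_t−ȳ)(y_{t+1}−ȳ) = 36.6400
Denominator Σ(y_t−ȳ)² = 264.4000
r_1 = 36.6400 / 264.4000 = 0.139

0.139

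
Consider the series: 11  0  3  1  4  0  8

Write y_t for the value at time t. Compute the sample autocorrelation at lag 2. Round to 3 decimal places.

0.153

Mean ȳ = (11 + 0 + 3 + 1 + 4 + 0 + 8)/7 = 3.8571
Σ(y_t−ȳ)(y_{t+2}−ȳ) = (-6.1224) + (11.0204) + (-0.1224) + (11.0204) + (0.5918) = 16.3878
Denominator Σ(y_t−ȳ)² = 106.8571
r_2 = 16.3878 / 106.8571 = 0.153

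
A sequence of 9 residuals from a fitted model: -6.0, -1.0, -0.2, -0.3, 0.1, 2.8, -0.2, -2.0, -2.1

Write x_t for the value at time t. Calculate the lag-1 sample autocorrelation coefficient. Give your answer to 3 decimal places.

0.197

Mean x̄ = (-6.0 − 1.0 − 0.2 − 0.3 + 0.1 + 2.8 − 0.2 − 2.0 − 2.1)/9 = -0.9889
Numerator Σ_{t=1}^{8}(x_t−x̄)(x_{t+1}−x̄) = 8.7810
Denominator Σ(x_t−x̄)² = 44.6289
r_1 = 8.7810 / 44.6289 = 0.197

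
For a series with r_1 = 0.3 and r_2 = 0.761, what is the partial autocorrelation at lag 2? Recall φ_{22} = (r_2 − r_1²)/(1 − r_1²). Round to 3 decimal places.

0.737

φ_{22} = (r_2 − r_1²) / (1 − r_1²)
r_1² = (0.3)² = 0.09
Numerator = 0.761 − 0.0900 = 0.6710; denominator = 1 − 0.0900 = 0.9100
φ_{22} = 0.6710 / 0.9100 = 0.737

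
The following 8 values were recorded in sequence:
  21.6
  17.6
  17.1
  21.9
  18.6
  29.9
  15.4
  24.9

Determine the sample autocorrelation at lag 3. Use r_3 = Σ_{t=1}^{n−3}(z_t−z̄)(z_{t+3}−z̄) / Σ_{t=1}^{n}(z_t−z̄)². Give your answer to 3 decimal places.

-0.255

Mean z̄ = (21.6 + 17.6 + 17.1 + 21.9 + 18.6 + 29.9 + 15.4 + 24.9)/8 = 20.8750
Deviations from mean: 0.7250, -3.2750, -3.7750, 1.0250, -2.2750, 9.0250, -5.4750, 4.0250
Numerator Σ_{t=1}^{5}(z_t−z̄)(z_{t+3}−z̄) = -40.6444
Denominator Σ(z_t−z̄)² = 159.3550
r_3 = -40.6444 / 159.3550 = -0.255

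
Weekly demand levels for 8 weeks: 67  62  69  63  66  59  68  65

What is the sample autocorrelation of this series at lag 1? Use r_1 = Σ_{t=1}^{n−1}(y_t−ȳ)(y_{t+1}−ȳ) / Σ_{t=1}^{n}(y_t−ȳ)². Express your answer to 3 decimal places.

-0.664

Mean ȳ = (67 + 62 + 69 + 63 + 66 + 59 + 68 + 65)/8 = 64.8750
Deviations from mean: 2.1250, -2.8750, 4.1250, -1.8750, 1.1250, -5.8750, 3.1250, 0.1250
Σ(y_t−ȳ)(y_{t+1}−ȳ) = (-6.1094) + (-11.8594) + (-7.7344) + (-2.1094) + (-6.6094) + (-18.3594) + (0.3906) = -52.3906
Denominator Σ(y_t−ȳ)² = 78.8750
r_1 = -52.3906 / 78.8750 = -0.664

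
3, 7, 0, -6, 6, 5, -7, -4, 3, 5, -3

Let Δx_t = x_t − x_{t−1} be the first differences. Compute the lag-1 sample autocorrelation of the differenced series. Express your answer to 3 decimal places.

-0.149

First differences Δx: 4, -7, -6, 12, -1, -12, 3, 7, 2, -8
Mean of differences = -0.6000
Numerator Σ(Δx_t−Δx̄)(Δx_{t+1}−Δx̄) = -76.5600
Denominator Σ(Δx_t−Δx̄)² = 512.4000
r_1(Δx) = -76.5600 / 512.4000 = -0.149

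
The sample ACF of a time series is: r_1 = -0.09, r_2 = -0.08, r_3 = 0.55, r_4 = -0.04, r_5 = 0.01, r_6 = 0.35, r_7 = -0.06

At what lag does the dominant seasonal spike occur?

The largest autocorrelation is r_3 = 0.55, with a weaker echo at lag 6 (0.35); the remaining lags stay at or below 0.01.
The dominant spike at lag 3 indicates a seasonal period of 3.

3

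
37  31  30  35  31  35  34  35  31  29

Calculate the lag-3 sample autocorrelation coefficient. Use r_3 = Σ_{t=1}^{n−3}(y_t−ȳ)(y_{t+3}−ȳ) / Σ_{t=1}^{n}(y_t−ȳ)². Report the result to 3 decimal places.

Mean ȳ = (37 + 31 + 30 + 35 + 31 + 35 + 34 + 35 + 31 + 29)/10 = 32.8000
Σ(y_t−ȳ)(y_{t+3}−ȳ) = (9.2400) + (3.2400) + (-6.1600) + (2.6400) + (-3.9600) + (-3.9600) + (-4.5600) = -3.5200
Denominator Σ(y_t−ȳ)² = 65.6000
r_3 = -3.5200 / 65.6000 = -0.054

-0.054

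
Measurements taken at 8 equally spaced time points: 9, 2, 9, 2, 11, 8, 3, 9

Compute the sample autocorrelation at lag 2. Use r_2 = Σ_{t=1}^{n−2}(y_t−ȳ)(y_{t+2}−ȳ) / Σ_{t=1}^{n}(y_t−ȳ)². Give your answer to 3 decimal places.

Mean ȳ = (9 + 2 + 9 + 2 + 11 + 8 + 3 + 9)/8 = 6.6250
Deviations from mean: 2.3750, -4.6250, 2.3750, -4.6250, 4.3750, 1.3750, -3.6250, 2.3750
Numerator Σ_{t=1}^{6}(y_t−ȳ)(y_{t+2}−ȳ) = 18.4688
Denominator Σ(y_t−ȳ)² = 93.8750
r_2 = 18.4688 / 93.8750 = 0.197

0.197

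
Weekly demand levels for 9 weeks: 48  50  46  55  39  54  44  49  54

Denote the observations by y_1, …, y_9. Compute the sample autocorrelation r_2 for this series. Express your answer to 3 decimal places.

Mean ȳ = (48 + 50 + 46 + 55 + 39 + 54 + 44 + 49 + 54)/9 = 48.7778
Numerator Σ_{t=1}^{7}(y_t−ȳ)(y_{t+2}−ȳ) = 92.3457
Denominator Σ(y_t−ȳ)² = 221.5556
r_2 = 92.3457 / 221.5556 = 0.417

0.417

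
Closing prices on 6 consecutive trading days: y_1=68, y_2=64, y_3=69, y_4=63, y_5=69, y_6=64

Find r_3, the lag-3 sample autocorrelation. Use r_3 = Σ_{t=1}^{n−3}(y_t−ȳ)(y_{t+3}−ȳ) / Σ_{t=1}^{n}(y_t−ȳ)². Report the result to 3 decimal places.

Mean ȳ = (68 + 64 + 69 + 63 + 69 + 64)/6 = 66.1667
Deviations from mean: 1.8333, -2.1667, 2.8333, -3.1667, 2.8333, -2.1667
Numerator Σ_{t=1}^{3}(y_t−ȳ)(y_{t+3}−ȳ) = -18.0833
Denominator Σ(y_t−ȳ)² = 38.8333
r_3 = -18.0833 / 38.8333 = -0.466

-0.466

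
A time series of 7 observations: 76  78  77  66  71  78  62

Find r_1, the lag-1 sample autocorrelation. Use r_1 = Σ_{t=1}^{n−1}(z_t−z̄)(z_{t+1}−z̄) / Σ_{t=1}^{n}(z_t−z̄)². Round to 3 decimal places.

-0.170

Mean z̄ = (76 + 78 + 77 + 66 + 71 + 78 + 62)/7 = 72.5714
Deviations from mean: 3.4286, 5.4286, 4.4286, -6.5714, -1.5714, 5.4286, -10.5714
Σ(z_t−z̄)(z_{t+1}−z̄) = (18.6122) + (24.0408) + (-29.1020) + (10.3265) + (-8.5306) + (-57.3878) = -42.0408
Denominator Σ(z_t−z̄)² = 247.7143
r_1 = -42.0408 / 247.7143 = -0.170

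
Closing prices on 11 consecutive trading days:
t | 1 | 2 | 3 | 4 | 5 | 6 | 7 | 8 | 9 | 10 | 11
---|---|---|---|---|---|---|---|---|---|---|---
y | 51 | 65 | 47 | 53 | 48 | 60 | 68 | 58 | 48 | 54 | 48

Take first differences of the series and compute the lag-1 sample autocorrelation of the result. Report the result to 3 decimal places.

First differences Δy: 14, -18, 6, -5, 12, 8, -10, -10, 6, -6
Mean of differences = -0.3000
Numerator Σ(Δy_t−Δȳ)(Δy_{t+1}−Δȳ) = -433.3900
Denominator Σ(Δy_t−Δȳ)² = 1060.1000
r_1(Δy) = -433.3900 / 1060.1000 = -0.409

-0.409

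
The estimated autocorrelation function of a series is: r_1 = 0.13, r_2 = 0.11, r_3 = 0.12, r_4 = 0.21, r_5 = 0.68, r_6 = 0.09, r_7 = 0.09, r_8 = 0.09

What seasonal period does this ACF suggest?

5

The largest autocorrelation is r_5 = 0.68; the remaining lags stay at or below 0.21.
The dominant spike at lag 5 indicates a seasonal period of 5.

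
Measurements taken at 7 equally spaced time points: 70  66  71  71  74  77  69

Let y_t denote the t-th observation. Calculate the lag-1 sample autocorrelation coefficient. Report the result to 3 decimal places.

Mean ȳ = (70 + 66 + 71 + 71 + 74 + 77 + 69)/7 = 71.1429
Σ(y_t−ȳ)(y_{t+1}−ȳ) = (5.8776) + (0.7347) + (0.0204) + (-0.4082) + (16.7347) + (-12.5510) = 10.4082
Denominator Σ(y_t−ȳ)² = 74.8571
r_1 = 10.4082 / 74.8571 = 0.139

0.139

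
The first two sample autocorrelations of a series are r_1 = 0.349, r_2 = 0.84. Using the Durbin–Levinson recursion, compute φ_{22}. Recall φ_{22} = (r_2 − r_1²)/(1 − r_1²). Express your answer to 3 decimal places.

0.818

φ_{22} = (r_2 − r_1²) / (1 − r_1²)
r_1² = (0.349)² = 0.121801
Numerator = 0.84 − 0.1218 = 0.7182; denominator = 1 − 0.1218 = 0.8782
φ_{22} = 0.7182 / 0.8782 = 0.818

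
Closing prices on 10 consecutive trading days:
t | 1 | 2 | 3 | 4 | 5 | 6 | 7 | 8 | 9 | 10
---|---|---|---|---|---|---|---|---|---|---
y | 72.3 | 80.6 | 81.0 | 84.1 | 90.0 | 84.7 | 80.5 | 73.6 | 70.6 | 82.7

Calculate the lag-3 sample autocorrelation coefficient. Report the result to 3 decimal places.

Mean ȳ = (72.3 + 80.6 + 81.0 + 84.1 + 90.0 + 84.7 + 80.5 + 73.6 + 70.6 + 82.7)/10 = 80.0100
Numerator Σ_{t=1}^{7}(y_t−ȳ)(y_{t+3}−ȳ) = -125.8433
Denominator Σ(y_t−ȳ)² = 336.4090
r_3 = -125.8433 / 336.4090 = -0.374

-0.374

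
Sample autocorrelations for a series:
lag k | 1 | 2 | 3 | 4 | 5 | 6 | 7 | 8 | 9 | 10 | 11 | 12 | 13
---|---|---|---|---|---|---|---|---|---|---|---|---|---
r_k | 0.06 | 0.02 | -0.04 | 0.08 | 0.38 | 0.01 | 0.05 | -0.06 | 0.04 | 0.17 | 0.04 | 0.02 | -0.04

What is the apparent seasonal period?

5

The largest autocorrelation is r_5 = 0.38, with a weaker echo at lag 10 (0.17); the remaining lags stay at or below 0.08.
The dominant spike at lag 5 indicates a seasonal period of 5.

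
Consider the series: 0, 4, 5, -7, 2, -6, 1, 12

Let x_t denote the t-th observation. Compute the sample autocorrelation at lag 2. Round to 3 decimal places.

-0.160

Mean x̄ = (0 + 4 + 5 − 7 + 2 − 6 + 1 + 12)/8 = 1.3750
Deviations from mean: -1.3750, 2.6250, 3.6250, -8.3750, 0.6250, -7.3750, -0.3750, 10.6250
Σ(x_t−x̄)(x_{t+2}−x̄) = (-4.9844) + (-21.9844) + (2.2656) + (61.7656) + (-0.2344) + (-78.3594) = -41.5313
Denominator Σ(x_t−x̄)² = 259.8750
r_2 = -41.5313 / 259.8750 = -0.160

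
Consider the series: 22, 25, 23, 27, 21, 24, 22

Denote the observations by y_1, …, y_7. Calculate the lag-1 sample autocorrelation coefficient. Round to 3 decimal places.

-0.596

Mean ȳ = (22 + 25 + 23 + 27 + 21 + 24 + 22)/7 = 23.4286
Deviations from mean: -1.4286, 1.5714, -0.4286, 3.5714, -2.4286, 0.5714, -1.4286
Σ(y_t−ȳ)(y_{t+1}−ȳ) = (-2.2449) + (-0.6735) + (-1.5306) + (-8.6735) + (-1.3878) + (-0.8163) = -15.3265
Denominator Σ(y_t−ȳ)² = 25.7143
r_1 = -15.3265 / 25.7143 = -0.596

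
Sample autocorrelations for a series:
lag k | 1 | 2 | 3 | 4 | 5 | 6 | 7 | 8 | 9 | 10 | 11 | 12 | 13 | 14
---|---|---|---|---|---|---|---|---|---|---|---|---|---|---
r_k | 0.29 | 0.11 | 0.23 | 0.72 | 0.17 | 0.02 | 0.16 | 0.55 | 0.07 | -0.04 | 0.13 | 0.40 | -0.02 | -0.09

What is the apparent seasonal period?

The largest autocorrelation is r_4 = 0.72, with weaker echoes at lags 8 (0.55) and 12 (0.40); the remaining lags stay at or below 0.29. The elevated value at lag 1 (0.29), dropping to 0.11 at lag 2, reflects decaying short-term dependence rather than seasonality.
The dominant spike at lag 4 indicates a seasonal period of 4.

4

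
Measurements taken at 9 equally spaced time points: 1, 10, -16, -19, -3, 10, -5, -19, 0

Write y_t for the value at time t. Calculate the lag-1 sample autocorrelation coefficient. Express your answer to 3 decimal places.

Mean ȳ = (1 + 10 − 16 − 19 − 3 + 10 − 5 − 19 + 0)/9 = -4.5556
Numerator Σ_{t=1}^{8}(y_t−ȳ)(y_{t+1}−ȳ) = 13.9136
Denominator Σ(y_t−ȳ)² = 1026.2222
r_1 = 13.9136 / 1026.2222 = 0.014

0.014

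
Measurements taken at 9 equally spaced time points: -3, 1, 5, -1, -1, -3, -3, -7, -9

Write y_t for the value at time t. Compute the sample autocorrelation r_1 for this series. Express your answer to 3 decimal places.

0.497

Mean ȳ = (-3 + 1 + 5 − 1 − 1 − 3 − 3 − 7 − 9)/9 = -2.3333
Numerator Σ_{t=1}^{8}(y_t−ȳ)(y_{t+1}−ȳ) = 67.5556
Denominator Σ(y_t−ȳ)² = 136.0000
r_1 = 67.5556 / 136.0000 = 0.497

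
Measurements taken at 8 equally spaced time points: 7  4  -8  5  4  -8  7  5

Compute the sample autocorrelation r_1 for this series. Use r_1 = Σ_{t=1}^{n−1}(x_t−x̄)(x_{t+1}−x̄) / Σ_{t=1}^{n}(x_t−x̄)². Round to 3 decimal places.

Mean x̄ = (7 + 4 − 8 + 5 + 4 − 8 + 7 + 5)/8 = 2.0000
Deviations from mean: 5.0000, 2.0000, -10.0000, 3.0000, 2.0000, -10.0000, 5.0000, 3.0000
Numerator Σ_{t=1}^{7}(x_t−x̄)(x_{t+1}−x̄) = -89.0000
Denominator Σ(x_t−x̄)² = 276.0000
r_1 = -89.0000 / 276.0000 = -0.322

-0.322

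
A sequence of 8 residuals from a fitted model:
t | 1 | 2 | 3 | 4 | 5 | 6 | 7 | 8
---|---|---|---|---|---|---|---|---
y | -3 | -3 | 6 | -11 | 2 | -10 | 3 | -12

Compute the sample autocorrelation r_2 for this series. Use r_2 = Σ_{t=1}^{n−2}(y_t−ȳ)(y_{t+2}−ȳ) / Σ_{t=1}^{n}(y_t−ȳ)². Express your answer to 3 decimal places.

Mean ȳ = (-3 − 3 + 6 − 11 + 2 − 10 + 3 − 12)/8 = -3.5000
Σ(y_t−ȳ)(y_{t+2}−ȳ) = (4.7500) + (-3.7500) + (52.2500) + (48.7500) + (35.7500) + (55.2500) = 193.0000
Denominator Σ(y_t−ȳ)² = 334.0000
r_2 = 193.0000 / 334.0000 = 0.578

0.578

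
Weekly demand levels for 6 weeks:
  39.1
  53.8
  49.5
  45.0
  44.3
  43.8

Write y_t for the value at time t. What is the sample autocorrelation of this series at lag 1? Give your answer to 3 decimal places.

-0.184

Mean ȳ = (39.1 + 53.8 + 49.5 + 45.0 + 44.3 + 43.8)/6 = 45.9167
Deviations from mean: -6.8167, 7.8833, 3.5833, -0.9167, -1.6167, -2.1167
Numerator Σ_{t=1}^{5}(y_t−ȳ)(y_{t+1}−ȳ) = -23.8703
Denominator Σ(y_t−ȳ)² = 129.3883
r_1 = -23.8703 / 129.3883 = -0.184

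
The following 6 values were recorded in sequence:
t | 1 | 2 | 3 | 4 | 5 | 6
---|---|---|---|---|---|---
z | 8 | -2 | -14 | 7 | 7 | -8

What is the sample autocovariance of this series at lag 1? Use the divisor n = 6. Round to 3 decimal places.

Mean z̄ = (8 − 2 − 14 + 7 + 7 − 8)/6 = -0.3333
Deviations: 8.3333, -1.6667, -13.6667, 7.3333, 7.3333, -7.6667
Σ_{t=1}^{5}(z_t−z̄)(z_{t+1}−z̄) = -93.7778
γ_1 = -93.7778 / 6 = -15.630

-15.630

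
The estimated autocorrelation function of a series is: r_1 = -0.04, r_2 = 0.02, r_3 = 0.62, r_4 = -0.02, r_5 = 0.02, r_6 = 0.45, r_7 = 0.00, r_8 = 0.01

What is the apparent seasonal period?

3

The largest autocorrelation is r_3 = 0.62, with a weaker echo at lag 6 (0.45); the remaining lags stay at or below 0.02.
The dominant spike at lag 3 indicates a seasonal period of 3.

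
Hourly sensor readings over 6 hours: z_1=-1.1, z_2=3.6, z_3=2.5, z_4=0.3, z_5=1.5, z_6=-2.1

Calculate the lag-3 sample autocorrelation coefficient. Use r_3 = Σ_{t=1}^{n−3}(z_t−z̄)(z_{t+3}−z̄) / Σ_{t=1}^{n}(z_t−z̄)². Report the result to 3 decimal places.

-0.086

Mean z̄ = (-1.1 + 3.6 + 2.5 + 0.3 + 1.5 − 2.1)/6 = 0.7833
Deviations from mean: -1.8833, 2.8167, 1.7167, -0.4833, 0.7167, -2.8833
Numerator Σ_{t=1}^{3}(z_t−z̄)(z_{t+3}−z̄) = -2.0208
Denominator Σ(z_t−z̄)² = 23.4883
r_3 = -2.0208 / 23.4883 = -0.086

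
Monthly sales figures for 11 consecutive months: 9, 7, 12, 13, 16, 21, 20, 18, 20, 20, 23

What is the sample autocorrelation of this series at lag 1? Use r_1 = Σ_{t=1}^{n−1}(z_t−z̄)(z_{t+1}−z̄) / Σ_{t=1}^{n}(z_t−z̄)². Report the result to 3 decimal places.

0.679

Mean z̄ = (9 + 7 + 12 + 13 + 16 + 21 + 20 + 18 + 20 + 20 + 23)/11 = 16.2727
Numerator Σ_{t=1}^{10}(z_t−z̄)(z_{t+1}−z̄) = 190.1074
Denominator Σ(z_t−z̄)² = 280.1818
r_1 = 190.1074 / 280.1818 = 0.679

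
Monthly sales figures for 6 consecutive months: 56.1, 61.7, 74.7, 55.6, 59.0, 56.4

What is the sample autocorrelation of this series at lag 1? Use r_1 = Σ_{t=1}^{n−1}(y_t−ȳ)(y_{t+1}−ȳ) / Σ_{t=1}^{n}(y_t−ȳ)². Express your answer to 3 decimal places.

Mean ȳ = (56.1 + 61.7 + 74.7 + 55.6 + 59.0 + 56.4)/6 = 60.5833
Deviations from mean: -4.4833, 1.1167, 14.1167, -4.9833, -1.5833, -4.1833
Numerator Σ_{t=1}^{5}(y_t−ȳ)(y_{t+1}−ȳ) = -45.0769
Denominator Σ(y_t−ȳ)² = 265.4683
r_1 = -45.0769 / 265.4683 = -0.170

-0.170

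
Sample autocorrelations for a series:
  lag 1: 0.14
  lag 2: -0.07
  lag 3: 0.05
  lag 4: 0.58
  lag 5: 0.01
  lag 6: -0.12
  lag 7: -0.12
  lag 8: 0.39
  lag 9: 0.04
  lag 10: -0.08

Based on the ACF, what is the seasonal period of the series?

The largest autocorrelation is r_4 = 0.58, with a weaker echo at lag 8 (0.39); the remaining lags stay at or below 0.14.
The dominant spike at lag 4 indicates a seasonal period of 4.

4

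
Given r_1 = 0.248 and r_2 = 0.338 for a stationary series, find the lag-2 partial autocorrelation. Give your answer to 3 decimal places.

φ_{22} = (r_2 − r_1²) / (1 − r_1²)
r_1² = (0.248)² = 0.061504
Numerator = 0.338 − 0.0615 = 0.2765; denominator = 1 − 0.0615 = 0.9385
φ_{22} = 0.2765 / 0.9385 = 0.295

0.295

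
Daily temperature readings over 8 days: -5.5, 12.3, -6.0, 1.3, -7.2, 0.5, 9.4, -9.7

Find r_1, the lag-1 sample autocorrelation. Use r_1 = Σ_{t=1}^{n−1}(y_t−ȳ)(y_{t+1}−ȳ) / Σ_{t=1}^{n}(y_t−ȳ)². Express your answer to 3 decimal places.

Mean ȳ = (-5.5 + 12.3 − 6.0 + 1.3 − 7.2 + 0.5 + 9.4 − 9.7)/8 = -0.6125
Deviations from mean: -4.8875, 12.9125, -5.3875, 1.9125, -6.5875, 1.1125, 10.0125, -9.0875
Σ(y_t−ȳ)(y_{t+1}−ȳ) = (-63.1098) + (-69.5661) + (-10.3036) + (-12.5986) + (-7.3286) + (11.1389) + (-90.9886) = -242.7564
Denominator Σ(y_t−ȳ)² = 450.7688
r_1 = -242.7564 / 450.7688 = -0.539

-0.539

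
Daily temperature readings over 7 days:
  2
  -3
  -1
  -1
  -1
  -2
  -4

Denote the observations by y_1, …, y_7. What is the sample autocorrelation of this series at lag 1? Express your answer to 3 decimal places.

Mean ȳ = (2 − 3 − 1 − 1 − 1 − 2 − 4)/7 = -1.4286
Deviations from mean: 3.4286, -1.5714, 0.4286, 0.4286, 0.4286, -0.5714, -2.5714
Numerator Σ_{t=1}^{6}(y_t−ȳ)(y_{t+1}−ȳ) = -4.4694
Denominator Σ(y_t−ȳ)² = 21.7143
r_1 = -4.4694 / 21.7143 = -0.206

-0.206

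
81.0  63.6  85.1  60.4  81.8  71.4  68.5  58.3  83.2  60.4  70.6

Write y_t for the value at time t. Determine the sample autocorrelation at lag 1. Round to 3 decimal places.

Mean ȳ = (81.0 + 63.6 + 85.1 + 60.4 + 81.8 + 71.4 + 68.5 + 58.3 + 83.2 + 60.4 + 70.6)/11 = 71.3000
Numerator Σ_{t=1}^{10}(y_t−ȳ)(y_{t+1}−ȳ) = -685.4300
Denominator Σ(y_t−ȳ)² = 1010.6400
r_1 = -685.4300 / 1010.6400 = -0.678

-0.678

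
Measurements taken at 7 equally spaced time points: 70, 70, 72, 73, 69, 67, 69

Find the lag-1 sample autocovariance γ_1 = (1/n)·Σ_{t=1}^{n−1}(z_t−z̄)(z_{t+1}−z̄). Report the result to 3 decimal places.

Mean z̄ = (70 + 70 + 72 + 73 + 69 + 67 + 69)/7 = 70.0000
Σ_{t=1}^{6}(z_t−z̄)(z_{t+1}−z̄) = 9.0000
γ_1 = 9.0000 / 7 = 1.286

1.286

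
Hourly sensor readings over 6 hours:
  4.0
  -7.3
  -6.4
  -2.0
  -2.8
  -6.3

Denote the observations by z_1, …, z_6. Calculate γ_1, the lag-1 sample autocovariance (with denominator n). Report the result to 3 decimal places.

-3.765

Mean z̄ = (4.0 − 7.3 − 6.4 − 2.0 − 2.8 − 6.3)/6 = -3.4667
Σ_{t=1}^{5}(z_t−z̄)(z_{t+1}−z̄) = -22.5911
γ_1 = -22.5911 / 6 = -3.765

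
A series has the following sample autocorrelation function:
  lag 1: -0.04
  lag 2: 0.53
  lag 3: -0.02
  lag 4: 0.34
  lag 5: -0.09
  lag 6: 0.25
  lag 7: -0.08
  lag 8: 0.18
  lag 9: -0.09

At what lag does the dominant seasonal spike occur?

The largest autocorrelation is r_2 = 0.53, with weaker echoes at lags 4 (0.34), 6 (0.25) and 8 (0.18); the remaining lags stay at or below -0.02.
The dominant spike at lag 2 indicates a seasonal period of 2.

2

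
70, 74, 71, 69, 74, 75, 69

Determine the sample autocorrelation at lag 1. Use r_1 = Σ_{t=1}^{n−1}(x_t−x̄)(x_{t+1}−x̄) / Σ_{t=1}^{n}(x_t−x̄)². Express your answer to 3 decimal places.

-0.285

Mean x̄ = (70 + 74 + 71 + 69 + 74 + 75 + 69)/7 = 71.7143
Deviations from mean: -1.7143, 2.2857, -0.7143, -2.7143, 2.2857, 3.2857, -2.7143
Σ(x_t−x̄)(x_{t+1}−x̄) = (-3.9184) + (-1.6327) + (1.9388) + (-6.2041) + (7.5102) + (-8.9184) = -11.2245
Denominator Σ(x_t−x̄)² = 39.4286
r_1 = -11.2245 / 39.4286 = -0.285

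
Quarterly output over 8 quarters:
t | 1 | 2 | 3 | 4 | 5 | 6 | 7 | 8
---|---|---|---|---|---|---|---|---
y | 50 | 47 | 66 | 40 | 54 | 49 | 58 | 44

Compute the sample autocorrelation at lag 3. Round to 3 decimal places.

-0.272

Mean ȳ = (50 + 47 + 66 + 40 + 54 + 49 + 58 + 44)/8 = 51.0000
Deviations from mean: -1.0000, -4.0000, 15.0000, -11.0000, 3.0000, -2.0000, 7.0000, -7.0000
Numerator Σ_{t=1}^{5}(y_t−ȳ)(y_{t+3}−ȳ) = -129.0000
Denominator Σ(y_t−ȳ)² = 474.0000
r_3 = -129.0000 / 474.0000 = -0.272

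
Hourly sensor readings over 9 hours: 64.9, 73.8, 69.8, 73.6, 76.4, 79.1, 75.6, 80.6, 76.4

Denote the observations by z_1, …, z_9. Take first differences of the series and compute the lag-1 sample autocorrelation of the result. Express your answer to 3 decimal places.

First differences Δz: 8.9, -4.0, 3.8, 2.8, 2.7, -3.5, 5.0, -4.2
Mean of differences = 1.4375
Numerator Σ(Δz_t−Δz̄)(Δz_{t+1}−Δz̄) = -92.3914
Denominator Σ(Δz_t−Δz̄)² = 163.1388
r_1(Δz) = -92.3914 / 163.1388 = -0.566

-0.566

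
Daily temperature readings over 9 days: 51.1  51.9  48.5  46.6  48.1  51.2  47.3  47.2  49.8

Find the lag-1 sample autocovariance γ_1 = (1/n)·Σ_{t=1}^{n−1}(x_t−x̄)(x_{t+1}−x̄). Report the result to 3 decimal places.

Mean x̄ = (51.1 + 51.9 + 48.5 + 46.6 + 48.1 + 51.2 + 47.3 + 47.2 + 49.8)/9 = 49.0778
Σ_{t=1}^{8}(x_t−x̄)(x_{t+1}−x̄) = 4.0651
γ_1 = 4.0651 / 9 = 0.452

0.452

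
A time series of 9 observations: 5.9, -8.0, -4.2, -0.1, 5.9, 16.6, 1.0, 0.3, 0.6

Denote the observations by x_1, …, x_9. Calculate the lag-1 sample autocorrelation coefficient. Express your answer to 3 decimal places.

0.189

Mean x̄ = (5.9 − 8.0 − 4.2 − 0.1 + 5.9 + 16.6 + 1.0 + 0.3 + 0.6)/9 = 2.0000
Numerator Σ_{t=1}^{8}(x_t−x̄)(x_{t+1}−x̄) = 74.2500
Denominator Σ(x_t−x̄)² = 392.2800
r_1 = 74.2500 / 392.2800 = 0.189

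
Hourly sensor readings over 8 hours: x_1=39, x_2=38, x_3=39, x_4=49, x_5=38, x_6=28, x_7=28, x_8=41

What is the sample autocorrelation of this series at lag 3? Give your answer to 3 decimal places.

Mean x̄ = (39 + 38 + 39 + 49 + 38 + 28 + 28 + 41)/8 = 37.5000
Deviations from mean: 1.5000, 0.5000, 1.5000, 11.5000, 0.5000, -9.5000, -9.5000, 3.5000
Σ(x_t−x̄)(x_{t+3}−x̄) = (17.2500) + (0.2500) + (-14.2500) + (-109.2500) + (1.7500) = -104.2500
Denominator Σ(x_t−x̄)² = 330.0000
r_3 = -104.2500 / 330.0000 = -0.316

-0.316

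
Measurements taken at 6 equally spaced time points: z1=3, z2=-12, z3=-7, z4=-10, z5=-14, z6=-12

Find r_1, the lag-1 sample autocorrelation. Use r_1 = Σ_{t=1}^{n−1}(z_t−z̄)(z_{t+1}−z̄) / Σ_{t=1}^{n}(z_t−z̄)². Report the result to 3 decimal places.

-0.114

Mean z̄ = (3 − 12 − 7 − 10 − 14 − 12)/6 = -8.6667
Numerator Σ_{t=1}^{5}(z_t−z̄)(z_{t+1}−z̄) = -21.7778
Denominator Σ(z_t−z̄)² = 191.3333
r_1 = -21.7778 / 191.3333 = -0.114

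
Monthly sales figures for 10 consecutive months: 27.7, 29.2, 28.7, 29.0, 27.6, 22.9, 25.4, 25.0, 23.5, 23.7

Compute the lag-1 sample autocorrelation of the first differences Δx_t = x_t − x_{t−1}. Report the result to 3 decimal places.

First differences Δx: 1.5, -0.5, 0.3, -1.4, -4.7, 2.5, -0.4, -1.5, 0.2
Mean of differences = -0.4444
Numerator Σ(Δx_t−Δx̄)(Δx_{t+1}−Δx̄) = -9.9209
Denominator Σ(Δx_t−Δx̄)² = 33.5622
r_1(Δx) = -9.9209 / 33.5622 = -0.296

-0.296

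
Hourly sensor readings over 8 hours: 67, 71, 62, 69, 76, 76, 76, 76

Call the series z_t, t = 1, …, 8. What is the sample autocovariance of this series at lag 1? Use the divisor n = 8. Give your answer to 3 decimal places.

10.014

Mean z̄ = (67 + 71 + 62 + 69 + 76 + 76 + 76 + 76)/8 = 71.6250
Deviations: -4.6250, -0.6250, -9.6250, -2.6250, 4.3750, 4.3750, 4.3750, 4.3750
Σ_{t=1}^{7}(z_t−z̄)(z_{t+1}−z̄) = 80.1094
γ_1 = 80.1094 / 8 = 10.014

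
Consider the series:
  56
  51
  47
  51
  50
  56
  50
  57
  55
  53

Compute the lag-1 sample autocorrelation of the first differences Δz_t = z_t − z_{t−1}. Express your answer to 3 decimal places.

-0.499

First differences Δz: -5, -4, 4, -1, 6, -6, 7, -2, -2
Mean of differences = -0.3333
Numerator Σ(Δz_t−Δz̄)(Δz_{t+1}−Δz̄) = -92.7778
Denominator Σ(Δz_t−Δz̄)² = 186.0000
r_1(Δz) = -92.7778 / 186.0000 = -0.499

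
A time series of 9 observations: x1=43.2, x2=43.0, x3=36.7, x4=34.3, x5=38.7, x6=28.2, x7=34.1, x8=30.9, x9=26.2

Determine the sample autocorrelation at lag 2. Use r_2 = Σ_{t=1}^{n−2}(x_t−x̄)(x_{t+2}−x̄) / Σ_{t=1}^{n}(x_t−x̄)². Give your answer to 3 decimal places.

0.179

Mean x̄ = (43.2 + 43.0 + 36.7 + 34.3 + 38.7 + 28.2 + 34.1 + 30.9 + 26.2)/9 = 35.0333
Σ(x_t−x̄)(x_{t+2}−x̄) = (13.6111) + (-5.8422) + (6.1111) + (5.0111) + (-3.4222) + (28.2444) + (8.2444) = 51.9578
Denominator Σ(x_t−x̄)² = 289.6000
r_2 = 51.9578 / 289.6000 = 0.179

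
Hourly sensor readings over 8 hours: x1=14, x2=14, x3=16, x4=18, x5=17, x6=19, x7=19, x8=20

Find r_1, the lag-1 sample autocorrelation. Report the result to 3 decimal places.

0.566

Mean x̄ = (14 + 14 + 16 + 18 + 17 + 19 + 19 + 20)/8 = 17.1250
Numerator Σ_{t=1}^{7}(x_t−x̄)(x_{t+1}−x̄) = 20.8594
Denominator Σ(x_t−x̄)² = 36.8750
r_1 = 20.8594 / 36.8750 = 0.566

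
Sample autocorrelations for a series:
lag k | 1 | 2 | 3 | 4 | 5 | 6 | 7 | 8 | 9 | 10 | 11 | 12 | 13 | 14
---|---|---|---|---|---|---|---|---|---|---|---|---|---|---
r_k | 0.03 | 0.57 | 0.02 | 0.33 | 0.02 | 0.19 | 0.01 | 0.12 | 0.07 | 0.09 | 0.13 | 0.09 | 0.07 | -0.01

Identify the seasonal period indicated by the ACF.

The largest autocorrelation is r_2 = 0.57, with weaker echoes at lags 4 (0.33) and 6 (0.19); the remaining lags stay at or below 0.13.
The dominant spike at lag 2 indicates a seasonal period of 2.

2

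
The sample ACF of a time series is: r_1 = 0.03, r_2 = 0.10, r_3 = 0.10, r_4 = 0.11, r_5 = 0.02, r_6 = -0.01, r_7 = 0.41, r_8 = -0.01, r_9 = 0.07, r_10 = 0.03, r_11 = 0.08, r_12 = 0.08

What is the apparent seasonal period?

7

The largest autocorrelation is r_7 = 0.41; the remaining lags stay at or below 0.11.
The dominant spike at lag 7 indicates a seasonal period of 7.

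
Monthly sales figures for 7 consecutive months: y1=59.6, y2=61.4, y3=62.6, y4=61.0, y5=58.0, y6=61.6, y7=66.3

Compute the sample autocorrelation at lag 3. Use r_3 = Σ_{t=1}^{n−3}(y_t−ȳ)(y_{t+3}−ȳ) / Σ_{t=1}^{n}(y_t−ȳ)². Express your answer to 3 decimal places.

-0.025

Mean ȳ = (59.6 + 61.4 + 62.6 + 61.0 + 58.0 + 61.6 + 66.3)/7 = 61.5000
Deviations from mean: -1.9000, -0.1000, 1.1000, -0.5000, -3.5000, 0.1000, 4.8000
Σ(y_t−ȳ)(y_{t+3}−ȳ) = (0.9500) + (0.3500) + (0.1100) + (-2.4000) = -0.9900
Denominator Σ(y_t−ȳ)² = 40.3800
r_3 = -0.9900 / 40.3800 = -0.025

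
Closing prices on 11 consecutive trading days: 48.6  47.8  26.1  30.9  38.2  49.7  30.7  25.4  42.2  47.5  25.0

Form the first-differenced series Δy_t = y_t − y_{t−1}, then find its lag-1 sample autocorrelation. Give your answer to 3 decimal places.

-0.115

First differences Δy: -0.8, -21.7, 4.8, 7.3, 11.5, -19.0, -5.3, 16.8, 5.3, -22.5
Mean of differences = -2.3600
Numerator Σ(Δy_t−Δȳ)(Δy_{t+1}−Δȳ) = -211.1376
Denominator Σ(Δy_t−Δȳ)² = 1830.0840
r_1(Δy) = -211.1376 / 1830.0840 = -0.115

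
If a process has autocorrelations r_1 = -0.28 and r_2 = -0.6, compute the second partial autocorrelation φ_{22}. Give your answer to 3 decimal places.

-0.736

φ_{22} = (r_2 − r_1²) / (1 − r_1²)
r_1² = (-0.28)² = 0.0784
Numerator = -0.6 − 0.0784 = -0.6784; denominator = 1 − 0.0784 = 0.9216
φ_{22} = -0.6784 / 0.9216 = -0.736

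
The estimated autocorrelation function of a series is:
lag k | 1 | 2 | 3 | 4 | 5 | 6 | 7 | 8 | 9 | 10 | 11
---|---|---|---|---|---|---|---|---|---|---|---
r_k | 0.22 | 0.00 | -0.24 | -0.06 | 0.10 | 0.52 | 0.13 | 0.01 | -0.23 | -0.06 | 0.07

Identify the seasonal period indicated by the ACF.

6

The largest autocorrelation is r_6 = 0.52; the remaining lags stay at or below 0.22. The elevated value at lag 1 (0.22), dropping to 0.00 at lag 2, reflects decaying short-term dependence rather than seasonality.
The dominant spike at lag 6 indicates a seasonal period of 6.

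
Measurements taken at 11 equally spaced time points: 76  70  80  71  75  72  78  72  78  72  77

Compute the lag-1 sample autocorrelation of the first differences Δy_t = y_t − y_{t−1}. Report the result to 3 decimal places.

-0.862

First differences Δy: -6, 10, -9, 4, -3, 6, -6, 6, -6, 5
Mean of differences = 0.1000
Numerator Σ(Δy_t−Δȳ)(Δy_{t+1}−Δȳ) = -354.2100
Denominator Σ(Δy_t−Δȳ)² = 410.9000
r_1(Δy) = -354.2100 / 410.9000 = -0.862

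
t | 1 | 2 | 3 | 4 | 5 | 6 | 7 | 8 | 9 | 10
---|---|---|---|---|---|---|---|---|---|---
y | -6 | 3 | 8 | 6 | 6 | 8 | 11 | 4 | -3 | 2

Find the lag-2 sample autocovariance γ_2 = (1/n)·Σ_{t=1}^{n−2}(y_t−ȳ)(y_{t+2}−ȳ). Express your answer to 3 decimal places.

-5.912

Mean ȳ = (-6 + 3 + 8 + 6 + 6 + 8 + 11 + 4 − 3 + 2)/10 = 3.9000
Σ_{t=1}^{8}(y_t−ȳ)(y_{t+2}−ȳ) = -59.1200
γ_2 = -59.1200 / 10 = -5.912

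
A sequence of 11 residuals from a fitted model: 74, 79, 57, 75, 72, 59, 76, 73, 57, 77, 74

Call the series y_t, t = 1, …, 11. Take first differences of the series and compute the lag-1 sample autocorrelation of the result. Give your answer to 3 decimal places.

First differences Δy: 5, -22, 18, -3, -13, 17, -3, -16, 20, -3
Mean of differences = 0.0000
Numerator Σ(Δy_t−Δȳ)(Δy_{t+1}−Δȳ) = -1125.0000
Denominator Σ(Δy_t−Δȳ)² = 1974.0000
r_1(Δy) = -1125.0000 / 1974.0000 = -0.570

-0.570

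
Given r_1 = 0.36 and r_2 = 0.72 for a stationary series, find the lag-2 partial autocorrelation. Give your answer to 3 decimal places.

φ_{22} = (r_2 − r_1²) / (1 − r_1²)
r_1² = (0.36)² = 0.1296
Numerator = 0.72 − 0.1296 = 0.5904; denominator = 1 − 0.1296 = 0.8704
φ_{22} = 0.5904 / 0.8704 = 0.678

0.678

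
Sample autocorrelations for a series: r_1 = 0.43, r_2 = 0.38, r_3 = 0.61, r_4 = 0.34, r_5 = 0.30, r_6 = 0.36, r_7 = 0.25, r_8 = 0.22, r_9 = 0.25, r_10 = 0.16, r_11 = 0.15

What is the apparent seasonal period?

3

The largest autocorrelation is r_3 = 0.61; the remaining lags stay at or below 0.43. The elevated value at lag 1 (0.43), dropping to 0.38 at lag 2, reflects decaying short-term dependence rather than seasonality.
The dominant spike at lag 3 indicates a seasonal period of 3.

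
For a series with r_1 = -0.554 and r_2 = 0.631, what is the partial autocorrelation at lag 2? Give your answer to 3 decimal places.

0.468

φ_{22} = (r_2 − r_1²) / (1 − r_1²)
r_1² = (-0.554)² = 0.306916
Numerator = 0.631 − 0.3069 = 0.3241; denominator = 1 − 0.3069 = 0.6931
φ_{22} = 0.3241 / 0.6931 = 0.468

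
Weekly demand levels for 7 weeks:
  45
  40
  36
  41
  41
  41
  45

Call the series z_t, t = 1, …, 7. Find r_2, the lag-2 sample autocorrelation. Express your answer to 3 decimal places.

-0.326

Mean z̄ = (45 + 40 + 36 + 41 + 41 + 41 + 45)/7 = 41.2857
Deviations from mean: 3.7143, -1.2857, -5.2857, -0.2857, -0.2857, -0.2857, 3.7143
Numerator Σ_{t=1}^{5}(z_t−z̄)(z_{t+2}−z̄) = -18.7347
Denominator Σ(z_t−z̄)² = 57.4286
r_2 = -18.7347 / 57.4286 = -0.326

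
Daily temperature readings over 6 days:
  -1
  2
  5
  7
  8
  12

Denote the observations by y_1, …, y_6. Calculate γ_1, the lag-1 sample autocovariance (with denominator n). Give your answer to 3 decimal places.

7.292

Mean ȳ = (-1 + 2 + 5 + 7 + 8 + 12)/6 = 5.5000
Σ_{t=1}^{5}(y_t−ȳ)(y_{t+1}−ȳ) = 43.7500
γ_1 = 43.7500 / 6 = 7.292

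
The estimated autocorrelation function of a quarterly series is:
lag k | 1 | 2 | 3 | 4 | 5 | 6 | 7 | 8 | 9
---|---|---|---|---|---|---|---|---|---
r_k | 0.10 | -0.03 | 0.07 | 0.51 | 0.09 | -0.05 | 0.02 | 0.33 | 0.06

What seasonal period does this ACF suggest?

The largest autocorrelation is r_4 = 0.51, with a weaker echo at lag 8 (0.33); the remaining lags stay at or below 0.10.
The dominant spike at lag 4 indicates a seasonal period of 4.

4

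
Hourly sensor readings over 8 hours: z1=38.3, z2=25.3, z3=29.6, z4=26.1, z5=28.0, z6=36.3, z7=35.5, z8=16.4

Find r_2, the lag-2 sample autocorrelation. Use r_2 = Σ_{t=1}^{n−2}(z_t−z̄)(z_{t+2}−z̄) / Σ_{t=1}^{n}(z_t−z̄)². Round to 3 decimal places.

-0.292

Mean z̄ = (38.3 + 25.3 + 29.6 + 26.1 + 28.0 + 36.3 + 35.5 + 16.4)/8 = 29.4375
Deviations from mean: 8.8625, -4.1375, 0.1625, -3.3375, -1.4375, 6.8625, 6.0625, -13.0375
Σ(z_t−z̄)(z_{t+2}−z̄) = (1.4402) + (13.8089) + (-0.2336) + (-22.9036) + (-8.7148) + (-89.4698) = -106.0728
Denominator Σ(z_t−z̄)² = 362.7188
r_2 = -106.0728 / 362.7188 = -0.292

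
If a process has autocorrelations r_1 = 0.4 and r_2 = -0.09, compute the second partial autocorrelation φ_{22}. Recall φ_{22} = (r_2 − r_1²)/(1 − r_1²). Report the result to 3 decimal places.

φ_{22} = (r_2 − r_1²) / (1 − r_1²)
r_1² = (0.4)² = 0.16
Numerator = -0.09 − 0.1600 = -0.2500; denominator = 1 − 0.1600 = 0.8400
φ_{22} = -0.2500 / 0.8400 = -0.298

-0.298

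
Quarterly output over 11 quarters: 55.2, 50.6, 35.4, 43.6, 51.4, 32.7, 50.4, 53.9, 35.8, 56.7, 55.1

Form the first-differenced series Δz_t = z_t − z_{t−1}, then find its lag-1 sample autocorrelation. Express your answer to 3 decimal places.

-0.483

First differences Δz: -4.6, -15.2, 8.2, 7.8, -18.7, 17.7, 3.5, -18.1, 20.9, -1.6
Mean of differences = -0.0100
Numerator Σ(Δz_t−Δz̄)(Δz_{t+1}−Δz̄) = -880.6791
Denominator Σ(Δz_t−Δz̄)² = 1822.4890
r_1(Δz) = -880.6791 / 1822.4890 = -0.483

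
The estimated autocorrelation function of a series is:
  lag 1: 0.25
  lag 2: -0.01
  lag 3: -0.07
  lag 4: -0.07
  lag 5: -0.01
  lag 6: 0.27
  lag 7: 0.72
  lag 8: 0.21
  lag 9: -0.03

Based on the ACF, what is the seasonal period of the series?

The largest autocorrelation is r_7 = 0.72; the remaining lags stay at or below 0.27.
The dominant spike at lag 7 indicates a seasonal period of 7.

7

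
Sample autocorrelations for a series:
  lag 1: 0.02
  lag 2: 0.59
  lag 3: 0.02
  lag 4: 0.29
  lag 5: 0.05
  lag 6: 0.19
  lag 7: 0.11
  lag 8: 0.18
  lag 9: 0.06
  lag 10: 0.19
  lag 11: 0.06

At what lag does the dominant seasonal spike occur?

2

The largest autocorrelation is r_2 = 0.59, with weaker echoes at lags 4 (0.29), 6 (0.19), 8 (0.18) and 10 (0.19); the remaining lags stay at or below 0.11.
The dominant spike at lag 2 indicates a seasonal period of 2.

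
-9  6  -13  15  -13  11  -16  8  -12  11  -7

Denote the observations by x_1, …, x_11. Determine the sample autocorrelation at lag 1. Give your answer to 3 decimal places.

-0.914

Mean x̄ = (-9 + 6 − 13 + 15 − 13 + 11 − 16 + 8 − 12 + 11 − 7)/11 = -1.7273
Numerator Σ_{t=1}^{10}(x_t−x̄)(x_{t+1}−x̄) = -1282.1653
Denominator Σ(x_t−x̄)² = 1402.1818
r_1 = -1282.1653 / 1402.1818 = -0.914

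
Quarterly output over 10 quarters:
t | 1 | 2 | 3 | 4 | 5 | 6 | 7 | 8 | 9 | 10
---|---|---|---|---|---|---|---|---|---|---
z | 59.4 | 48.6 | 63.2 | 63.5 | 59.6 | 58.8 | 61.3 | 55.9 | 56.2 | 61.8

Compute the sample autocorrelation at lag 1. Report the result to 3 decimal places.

Mean z̄ = (59.4 + 48.6 + 63.2 + 63.5 + 59.6 + 58.8 + 61.3 + 55.9 + 56.2 + 61.8)/10 = 58.8300
Numerator Σ_{t=1}^{9}(z_t−z̄)(z_{t+1}−z̄) = -33.9719
Denominator Σ(z_t−z̄)² = 176.9010
r_1 = -33.9719 / 176.9010 = -0.192

-0.192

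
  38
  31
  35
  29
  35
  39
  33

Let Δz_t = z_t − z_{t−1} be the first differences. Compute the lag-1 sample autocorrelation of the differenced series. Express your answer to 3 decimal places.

-0.444

First differences Δz: -7, 4, -6, 6, 4, -6
Mean of differences = -0.8333
Numerator Σ(Δz_t−Δz̄)(Δz_{t+1}−Δz̄) = -82.0278
Denominator Σ(Δz_t−Δz̄)² = 184.8333
r_1(Δz) = -82.0278 / 184.8333 = -0.444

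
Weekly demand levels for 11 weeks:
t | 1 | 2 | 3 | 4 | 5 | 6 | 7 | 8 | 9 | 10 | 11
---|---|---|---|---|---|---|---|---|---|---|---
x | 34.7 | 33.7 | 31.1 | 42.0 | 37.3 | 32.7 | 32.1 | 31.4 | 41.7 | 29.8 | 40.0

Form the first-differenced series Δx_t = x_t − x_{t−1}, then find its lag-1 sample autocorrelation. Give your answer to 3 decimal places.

First differences Δx: -1.0, -2.6, 10.9, -4.7, -4.6, -0.6, -0.7, 10.3, -11.9, 10.2
Mean of differences = 0.5300
Numerator Σ(Δx_t−Δx̄)(Δx_{t+1}−Δx̄) = -301.5439
Denominator Σ(Δx_t−Δx̄)² = 519.6010
r_1(Δx) = -301.5439 / 519.6010 = -0.580

-0.580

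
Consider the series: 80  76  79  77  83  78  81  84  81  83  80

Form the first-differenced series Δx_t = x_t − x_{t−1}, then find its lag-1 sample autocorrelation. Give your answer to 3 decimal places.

First differences Δx: -4, 3, -2, 6, -5, 3, 3, -3, 2, -3
Mean of differences = 0.0000
Numerator Σ(Δx_t−Δx̄)(Δx_{t+1}−Δx̄) = -87.0000
Denominator Σ(Δx_t−Δx̄)² = 130.0000
r_1(Δx) = -87.0000 / 130.0000 = -0.669

-0.669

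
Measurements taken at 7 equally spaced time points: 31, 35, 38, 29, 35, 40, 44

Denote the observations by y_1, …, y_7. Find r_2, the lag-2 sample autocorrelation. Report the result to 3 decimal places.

Mean ȳ = (31 + 35 + 38 + 29 + 35 + 40 + 44)/7 = 36.0000
Deviations from mean: -5.0000, -1.0000, 2.0000, -7.0000, -1.0000, 4.0000, 8.0000
Numerator Σ_{t=1}^{5}(y_t−ȳ)(y_{t+2}−ȳ) = -41.0000
Denominator Σ(y_t−ȳ)² = 160.0000
r_2 = -41.0000 / 160.0000 = -0.256

-0.256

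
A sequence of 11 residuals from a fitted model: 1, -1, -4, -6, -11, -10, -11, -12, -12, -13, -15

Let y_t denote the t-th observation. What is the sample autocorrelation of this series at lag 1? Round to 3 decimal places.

Mean ȳ = (1 − 1 − 4 − 6 − 11 − 10 − 11 − 12 − 12 − 13 − 15)/11 = -8.5455
Numerator Σ_{t=1}^{10}(y_t−ȳ)(y_{t+1}−ȳ) = 183.3388
Denominator Σ(y_t−ȳ)² = 274.7273
r_1 = 183.3388 / 274.7273 = 0.667

0.667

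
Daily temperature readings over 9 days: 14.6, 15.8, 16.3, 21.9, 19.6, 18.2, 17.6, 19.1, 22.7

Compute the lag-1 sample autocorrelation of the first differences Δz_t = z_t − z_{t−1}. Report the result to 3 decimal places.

First differences Δz: 1.2, 0.5, 5.6, -2.3, -1.4, -0.6, 1.5, 3.6
Mean of differences = 1.0125
Numerator Σ(Δz_t−Δz̄)(Δz_{t+1}−Δz̄) = -5.2864
Denominator Σ(Δz_t−Δz̄)² = 47.6688
r_1(Δz) = -5.2864 / 47.6688 = -0.111

-0.111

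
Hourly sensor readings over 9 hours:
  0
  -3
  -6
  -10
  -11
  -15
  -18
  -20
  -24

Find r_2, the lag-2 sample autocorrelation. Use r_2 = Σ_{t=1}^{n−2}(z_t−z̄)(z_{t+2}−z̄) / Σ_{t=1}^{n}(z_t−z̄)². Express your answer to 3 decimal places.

Mean z̄ = (0 − 3 − 6 − 10 − 11 − 15 − 18 − 20 − 24)/9 = -11.8889
Σ(z_t−z̄)(z_{t+2}−z̄) = (70.0123) + (16.7901) + (5.2346) + (-5.8765) + (-5.4321) + (25.2346) + (74.0123) = 179.9753
Denominator Σ(z_t−z̄)² = 518.8889
r_2 = 179.9753 / 518.8889 = 0.347

0.347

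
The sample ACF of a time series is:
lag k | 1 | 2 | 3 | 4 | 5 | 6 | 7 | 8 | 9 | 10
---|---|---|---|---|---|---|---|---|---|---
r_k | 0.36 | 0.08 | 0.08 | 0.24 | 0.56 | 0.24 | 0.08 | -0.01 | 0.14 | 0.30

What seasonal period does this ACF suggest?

The largest autocorrelation is r_5 = 0.56; the remaining lags stay at or below 0.36. The elevated value at lag 1 (0.36), dropping to 0.08 at lag 2, reflects decaying short-term dependence rather than seasonality.
The dominant spike at lag 5 indicates a seasonal period of 5.

5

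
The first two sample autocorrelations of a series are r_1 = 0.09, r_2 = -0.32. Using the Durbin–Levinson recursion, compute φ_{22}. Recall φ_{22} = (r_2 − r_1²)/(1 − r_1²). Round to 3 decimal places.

-0.331

φ_{22} = (r_2 − r_1²) / (1 − r_1²)
r_1² = (0.09)² = 0.0081
Numerator = -0.32 − 0.0081 = -0.3281; denominator = 1 − 0.0081 = 0.9919
φ_{22} = -0.3281 / 0.9919 = -0.331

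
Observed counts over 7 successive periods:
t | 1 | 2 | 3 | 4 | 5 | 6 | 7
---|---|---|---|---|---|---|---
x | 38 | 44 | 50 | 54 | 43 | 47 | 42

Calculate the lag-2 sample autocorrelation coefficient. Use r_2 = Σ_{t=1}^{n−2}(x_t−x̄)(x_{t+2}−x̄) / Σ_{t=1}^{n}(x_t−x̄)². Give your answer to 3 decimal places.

-0.207

Mean x̄ = (38 + 44 + 50 + 54 + 43 + 47 + 42)/7 = 45.4286
Σ(x_t−x̄)(x_{t+2}−x̄) = (-33.9592) + (-12.2449) + (-11.1020) + (13.4694) + (8.3265) = -35.5102
Denominator Σ(x_t−x̄)² = 171.7143
r_2 = -35.5102 / 171.7143 = -0.207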